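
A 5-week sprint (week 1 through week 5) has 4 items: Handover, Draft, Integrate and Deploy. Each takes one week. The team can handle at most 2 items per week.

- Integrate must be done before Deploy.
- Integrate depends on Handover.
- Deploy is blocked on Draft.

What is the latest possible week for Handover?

week 3

Downstream work caps Handover at week 3.
Handover at week 3 is achievable: Deploy in week 5; Integrate in week 4; Handover in week 3; Draft in week 1.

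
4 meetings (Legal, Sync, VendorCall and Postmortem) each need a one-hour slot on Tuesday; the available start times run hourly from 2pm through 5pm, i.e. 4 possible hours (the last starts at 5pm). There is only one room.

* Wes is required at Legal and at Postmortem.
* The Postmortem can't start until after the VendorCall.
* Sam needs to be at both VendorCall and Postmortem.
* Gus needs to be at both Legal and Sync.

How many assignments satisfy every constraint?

Splitting on Legal: it can be 2pm (3), 3pm (3), 4pm (3), 5pm (3). Listing each branch's schedules as (Sync, VendorCall, Postmortem):
Legal=2pm: (3pm,4pm,5pm) (4pm,3pm,5pm) (5pm,3pm,4pm) — 3.
Legal=3pm: (2pm,4pm,5pm) (4pm,2pm,5pm) (5pm,2pm,4pm) — 3.
Legal=4pm: (2pm,3pm,5pm) (3pm,2pm,5pm) (5pm,2pm,3pm) — 3.
Legal=5pm: (2pm,3pm,4pm) (3pm,2pm,4pm) (4pm,2pm,3pm) — 3.
Summing: 3 + 3 + 3 + 3 = 12.

12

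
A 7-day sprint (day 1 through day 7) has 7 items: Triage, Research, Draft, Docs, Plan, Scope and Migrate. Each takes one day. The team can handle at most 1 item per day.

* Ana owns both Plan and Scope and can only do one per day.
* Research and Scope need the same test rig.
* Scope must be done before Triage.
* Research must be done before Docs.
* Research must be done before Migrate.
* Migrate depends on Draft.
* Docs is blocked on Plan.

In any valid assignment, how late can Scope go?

Downstream work caps Scope at day 6.
Scope at day 6 is achievable: Plan=day 2; Docs=day 3; Scope=day 6; Draft=day 4; Migrate=day 5; Triage=day 7; Research=day 1.

day 6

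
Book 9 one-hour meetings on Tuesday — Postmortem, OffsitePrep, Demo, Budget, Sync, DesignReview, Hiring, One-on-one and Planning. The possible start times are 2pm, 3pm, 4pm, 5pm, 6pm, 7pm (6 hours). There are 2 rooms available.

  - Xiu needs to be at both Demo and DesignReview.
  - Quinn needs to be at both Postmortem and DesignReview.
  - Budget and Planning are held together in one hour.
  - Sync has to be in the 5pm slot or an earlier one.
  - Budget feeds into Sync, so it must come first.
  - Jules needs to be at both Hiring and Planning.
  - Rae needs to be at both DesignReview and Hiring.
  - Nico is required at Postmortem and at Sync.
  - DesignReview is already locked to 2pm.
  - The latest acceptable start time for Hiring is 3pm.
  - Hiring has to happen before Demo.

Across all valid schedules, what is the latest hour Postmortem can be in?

7pm

Postmortem at 7pm is achievable: OffsitePrep in 2pm, One-on-one in 3pm, Planning in 4pm, Sync in 5pm, Demo in 5pm, Hiring in 3pm, Budget in 4pm, Postmortem in 7pm, DesignReview in 2pm.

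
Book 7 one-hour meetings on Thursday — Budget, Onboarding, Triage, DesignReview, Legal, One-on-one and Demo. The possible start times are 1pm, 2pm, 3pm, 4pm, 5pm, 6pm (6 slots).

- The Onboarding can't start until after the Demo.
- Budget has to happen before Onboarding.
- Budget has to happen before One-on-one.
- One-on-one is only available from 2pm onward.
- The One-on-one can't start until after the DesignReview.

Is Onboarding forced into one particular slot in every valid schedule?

No

Onboarding can be 2pm (e.g. Budget=1pm; Triage=1pm; Onboarding=2pm; One-on-one=2pm; DesignReview=1pm; Demo=1pm; Legal=1pm) or 3pm (e.g. One-on-one -> 2pm, Legal -> 1pm, Demo -> 1pm, Onboarding -> 3pm, Budget -> 1pm, Triage -> 1pm, DesignReview -> 1pm).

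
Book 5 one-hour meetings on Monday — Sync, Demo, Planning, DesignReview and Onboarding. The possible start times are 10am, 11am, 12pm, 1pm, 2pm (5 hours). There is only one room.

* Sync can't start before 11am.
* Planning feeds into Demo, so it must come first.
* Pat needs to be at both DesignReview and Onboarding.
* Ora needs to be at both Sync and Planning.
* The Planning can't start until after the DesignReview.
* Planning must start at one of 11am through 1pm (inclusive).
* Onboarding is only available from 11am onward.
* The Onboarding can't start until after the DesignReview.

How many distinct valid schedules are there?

Splitting on Sync: it can be 11am (3), 12pm (3), 1pm (3), 2pm (3). Listing each branch's schedules as (Demo, Planning, DesignReview, Onboarding):
Sync=11am: (1pm,12pm,10am,2pm) (2pm,12pm,10am,1pm) (2pm,1pm,10am,12pm) — 3.
Sync=12pm: (1pm,11am,10am,2pm) (2pm,11am,10am,1pm) (2pm,1pm,10am,11am) — 3.
Sync=1pm: (12pm,11am,10am,2pm) (2pm,11am,10am,12pm) (2pm,12pm,10am,11am) — 3.
Sync=2pm: (12pm,11am,10am,1pm) (1pm,11am,10am,12pm) (1pm,12pm,10am,11am) — 3.
Summing: 3 + 3 + 3 + 3 = 12.

12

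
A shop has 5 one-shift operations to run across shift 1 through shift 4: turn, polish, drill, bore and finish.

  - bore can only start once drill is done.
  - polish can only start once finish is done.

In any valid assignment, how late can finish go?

shift 3

Downstream work caps finish at shift 3.
finish at shift 3 is achievable: drill -> shift 1, turn -> shift 1, finish -> shift 3, bore -> shift 2, polish -> shift 4.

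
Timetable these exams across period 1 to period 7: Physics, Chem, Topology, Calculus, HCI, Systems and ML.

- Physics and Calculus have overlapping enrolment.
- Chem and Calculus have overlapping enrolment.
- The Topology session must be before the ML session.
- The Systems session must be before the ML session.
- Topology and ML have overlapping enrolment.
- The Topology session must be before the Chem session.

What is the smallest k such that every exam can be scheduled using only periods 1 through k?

2

The precedence chain requires at least 2 distinct periods.
2 works (last occupied period: period 2): for example Chem -> period 2; Physics -> period 2; HCI -> period 1; Systems -> period 1; Topology -> period 1; Calculus -> period 1; ML -> period 2.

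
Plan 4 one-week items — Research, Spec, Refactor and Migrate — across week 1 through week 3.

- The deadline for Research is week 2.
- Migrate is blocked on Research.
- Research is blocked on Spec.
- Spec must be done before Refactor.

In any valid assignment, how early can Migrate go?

week 3

Precedence pushes Migrate to at least week 3.
Migrate at week 3 is achievable: Research=week 2; Refactor=week 2; Spec=week 1; Migrate=week 3.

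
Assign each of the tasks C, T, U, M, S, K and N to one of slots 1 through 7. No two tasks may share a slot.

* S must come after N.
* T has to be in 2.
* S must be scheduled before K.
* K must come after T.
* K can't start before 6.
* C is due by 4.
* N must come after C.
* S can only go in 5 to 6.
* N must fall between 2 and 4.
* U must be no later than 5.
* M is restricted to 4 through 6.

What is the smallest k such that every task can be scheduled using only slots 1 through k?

The precedence chain requires at least 4 distinct slots.
With at most 1 per slot and 7 tasks, at least 7 slots are needed.
K can't be placed before 6, so the schedule must run through at least slot 6.
7 works (last occupied slot: 7): for example C=1, S=5, T=2, K=7, N=3, M=6, U=4.

7 slots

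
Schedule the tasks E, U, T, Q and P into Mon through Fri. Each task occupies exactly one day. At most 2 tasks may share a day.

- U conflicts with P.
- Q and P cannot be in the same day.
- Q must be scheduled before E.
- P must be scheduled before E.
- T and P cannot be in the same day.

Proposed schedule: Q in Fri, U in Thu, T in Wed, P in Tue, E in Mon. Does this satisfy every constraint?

No. Q must be scheduled before E is not satisfied.

Q and P cannot be in the same day — holds.
At most 2 tasks may share a day — holds.
T and P cannot be in the same day — holds.
Q must be scheduled before E — violated.
P must be scheduled before E — violated.
U conflicts with P — holds.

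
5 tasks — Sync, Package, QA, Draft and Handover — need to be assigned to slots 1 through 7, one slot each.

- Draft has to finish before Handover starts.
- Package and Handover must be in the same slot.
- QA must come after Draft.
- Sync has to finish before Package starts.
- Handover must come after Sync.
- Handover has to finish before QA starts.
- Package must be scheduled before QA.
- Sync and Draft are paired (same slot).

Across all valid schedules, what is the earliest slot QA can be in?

3

Precedence pushes QA to at least 3.
QA at 3 is achievable: Sync in 1; Package in 2; Draft in 1; QA in 3; Handover in 2.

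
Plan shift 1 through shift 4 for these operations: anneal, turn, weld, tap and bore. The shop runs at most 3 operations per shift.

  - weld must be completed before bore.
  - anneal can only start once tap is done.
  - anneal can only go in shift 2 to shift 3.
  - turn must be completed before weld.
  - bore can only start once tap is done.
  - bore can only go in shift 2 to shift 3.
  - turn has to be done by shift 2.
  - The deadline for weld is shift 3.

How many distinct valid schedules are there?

Enumerating: weld -> shift 2, bore -> shift 3, tap -> shift 1, turn -> shift 1, anneal -> shift 2 | weld -> shift 2; anneal -> shift 3; turn -> shift 1; tap -> shift 1; bore -> shift 3 | turn -> shift 1; anneal -> shift 3; tap -> shift 2; bore -> shift 3; weld -> shift 2.

3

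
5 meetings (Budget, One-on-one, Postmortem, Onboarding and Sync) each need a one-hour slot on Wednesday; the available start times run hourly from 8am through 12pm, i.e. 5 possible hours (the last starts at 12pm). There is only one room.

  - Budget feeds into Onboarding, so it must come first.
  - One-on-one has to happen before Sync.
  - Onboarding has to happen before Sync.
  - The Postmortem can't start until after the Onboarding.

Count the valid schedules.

7

Splitting on Budget: it can be 8am (5), 9am (2). Listing each branch's schedules as (One-on-one, Postmortem, Onboarding, Sync):
Budget=8am: (9am,11am,10am,12pm) (9am,12pm,10am,11am) (10am,11am,9am,12pm) (10am,12pm,9am,11am) (11am,10am,9am,12pm) — 5.
Budget=9am: (8am,11am,10am,12pm) (8am,12pm,10am,11am) — 2.
Summing: 5 + 2 = 7.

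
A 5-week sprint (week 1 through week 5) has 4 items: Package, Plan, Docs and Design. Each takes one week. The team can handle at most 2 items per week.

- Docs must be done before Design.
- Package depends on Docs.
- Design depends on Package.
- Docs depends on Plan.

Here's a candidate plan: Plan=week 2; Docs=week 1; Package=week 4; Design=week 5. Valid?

Invalid. Docs depends on Plan.

Docs must be done before Design — holds.
Docs depends on Plan — violated.
Package depends on Docs — holds.
The team can handle at most 2 items per week — holds.
Design depends on Package — holds.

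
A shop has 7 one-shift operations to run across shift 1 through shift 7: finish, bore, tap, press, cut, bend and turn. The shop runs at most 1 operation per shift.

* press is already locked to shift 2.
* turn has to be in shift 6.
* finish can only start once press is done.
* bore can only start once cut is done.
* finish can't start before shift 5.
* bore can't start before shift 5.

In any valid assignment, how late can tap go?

shift 4

tap at shift 4 is achievable: bend=shift 3, cut=shift 1, finish=shift 5, press=shift 2, tap=shift 4, bore=shift 7, turn=shift 6.
Nothing later works — the capacity limit rule out every shift after shift 4.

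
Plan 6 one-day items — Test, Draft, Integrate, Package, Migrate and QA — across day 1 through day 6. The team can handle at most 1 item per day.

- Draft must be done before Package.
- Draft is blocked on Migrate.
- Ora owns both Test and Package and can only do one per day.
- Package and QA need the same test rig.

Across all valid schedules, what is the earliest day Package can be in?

day 3

Precedence pushes Package to at least day 3.
Package at day 3 is achievable: QA in day 6, Draft in day 2, Migrate in day 1, Test in day 4, Integrate in day 5, Package in day 3.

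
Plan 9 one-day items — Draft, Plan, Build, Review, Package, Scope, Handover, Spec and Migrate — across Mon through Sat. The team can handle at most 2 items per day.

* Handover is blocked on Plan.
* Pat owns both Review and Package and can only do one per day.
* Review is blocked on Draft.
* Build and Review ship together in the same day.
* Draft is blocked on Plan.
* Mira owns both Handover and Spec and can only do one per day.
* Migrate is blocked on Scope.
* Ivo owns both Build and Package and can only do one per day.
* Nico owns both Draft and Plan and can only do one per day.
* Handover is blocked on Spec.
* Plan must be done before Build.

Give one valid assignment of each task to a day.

Build -> Wed, Spec -> Mon, Scope -> Thu, Migrate -> Fri, Handover -> Tue, Review -> Wed, Draft -> Tue, Plan -> Mon, Package -> Thu

Checking: Draft(Tue) before Review(Wed); Scope(Thu) before Migrate(Fri); Plan(Mon) before Build(Wed); Plan(Mon) before Draft(Tue); Spec(Mon) before Handover(Tue); Plan(Mon) before Handover(Tue); Draft(Tue) != Plan(Mon); Handover(Tue) != Spec(Mon); Build(Wed) != Package(Thu); Review(Wed) != Package(Thu); Build = Review = Wed; max 2 per day (cap 2).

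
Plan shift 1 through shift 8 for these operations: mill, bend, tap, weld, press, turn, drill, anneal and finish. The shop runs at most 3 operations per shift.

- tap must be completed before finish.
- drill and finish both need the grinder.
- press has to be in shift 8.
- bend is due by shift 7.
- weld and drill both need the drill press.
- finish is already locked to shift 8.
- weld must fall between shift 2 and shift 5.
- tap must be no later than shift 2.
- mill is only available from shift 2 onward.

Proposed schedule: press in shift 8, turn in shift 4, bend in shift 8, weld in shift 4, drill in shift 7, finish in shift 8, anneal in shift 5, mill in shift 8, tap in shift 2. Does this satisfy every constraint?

Invalid. The shop runs at most 3 operations per shift.

weld must fall between shift 2 and shift 5 — holds.
drill and finish both need the grinder — holds.
mill is only available from shift 2 onward — holds.
finish is already locked to shift 8 — holds.
weld and drill both need the drill press — holds.
tap must be no later than shift 2 — holds.
The shop runs at most 3 operations per shift — violated.
bend is due by shift 7 — violated.
tap must be completed before finish — holds.
press has to be in shift 8 — holds.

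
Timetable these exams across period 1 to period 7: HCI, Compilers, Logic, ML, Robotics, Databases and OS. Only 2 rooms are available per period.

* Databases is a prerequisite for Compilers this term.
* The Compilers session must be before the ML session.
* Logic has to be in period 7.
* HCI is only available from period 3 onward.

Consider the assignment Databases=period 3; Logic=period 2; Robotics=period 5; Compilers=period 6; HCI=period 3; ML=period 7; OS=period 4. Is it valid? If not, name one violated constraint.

Invalid. Logic has to be in period 7.

Only 2 rooms are available per period — holds.
Databases is a prerequisite for Compilers this term — holds.
The Compilers session must be before the ML session — holds.
Logic has to be in period 7 — violated.
HCI is only available from period 3 onward — holds.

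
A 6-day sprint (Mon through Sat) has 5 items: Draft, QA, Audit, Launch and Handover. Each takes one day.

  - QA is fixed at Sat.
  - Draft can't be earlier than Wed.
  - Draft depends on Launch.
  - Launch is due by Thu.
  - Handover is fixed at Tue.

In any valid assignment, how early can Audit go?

Mon

Audit at Mon is achievable: Audit -> Mon; Draft -> Wed; QA -> Sat; Handover -> Tue; Launch -> Mon.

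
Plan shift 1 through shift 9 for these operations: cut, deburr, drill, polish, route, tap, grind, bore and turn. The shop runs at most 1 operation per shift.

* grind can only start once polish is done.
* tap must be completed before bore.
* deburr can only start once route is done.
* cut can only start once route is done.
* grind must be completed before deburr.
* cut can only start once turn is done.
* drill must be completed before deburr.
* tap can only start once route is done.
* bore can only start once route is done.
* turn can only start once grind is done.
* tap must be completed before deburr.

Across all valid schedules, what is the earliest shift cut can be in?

Precedence pushes cut to at least shift 4.
cut at shift 5 is achievable: route=shift 1; polish=shift 2; cut=shift 5; tap=shift 6; grind=shift 3; turn=shift 4; drill=shift 7; bore=shift 9; deburr=shift 8.
Nothing earlier works — the capacity limit rule out every shift before shift 5.

shift 5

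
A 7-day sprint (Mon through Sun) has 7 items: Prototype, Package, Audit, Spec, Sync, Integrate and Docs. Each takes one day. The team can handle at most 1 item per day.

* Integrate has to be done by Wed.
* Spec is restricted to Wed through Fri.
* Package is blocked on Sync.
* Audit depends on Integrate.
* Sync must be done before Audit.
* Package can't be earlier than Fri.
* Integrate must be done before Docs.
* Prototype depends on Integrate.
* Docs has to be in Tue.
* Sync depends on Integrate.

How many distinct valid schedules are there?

22

Splitting on Prototype: it can be Wed (4), Thu (4), Fri (4), Sat (5), Sun (5). Listing each branch's schedules as (Package, Audit, Spec, Sync, Integrate, Docs):
Prototype=Wed: (Sat,Sun,Thu,Fri,Mon,Tue) (Sat,Sun,Fri,Thu,Mon,Tue) (Sun,Sat,Thu,Fri,Mon,Tue) (Sun,Sat,Fri,Thu,Mon,Tue) — 4.
Prototype=Thu: (Sat,Sun,Wed,Fri,Mon,Tue) (Sat,Sun,Fri,Wed,Mon,Tue) (Sun,Sat,Wed,Fri,Mon,Tue) (Sun,Sat,Fri,Wed,Mon,Tue) — 4.
Prototype=Fri: (Sat,Sun,Wed,Thu,Mon,Tue) (Sat,Sun,Thu,Wed,Mon,Tue) (Sun,Sat,Wed,Thu,Mon,Tue) (Sun,Sat,Thu,Wed,Mon,Tue) — 4.
Prototype=Sat: (Fri,Sun,Wed,Thu,Mon,Tue) (Fri,Sun,Thu,Wed,Mon,Tue) (Sun,Thu,Fri,Wed,Mon,Tue) (Sun,Fri,Wed,Thu,Mon,Tue) (Sun,Fri,Thu,Wed,Mon,Tue) — 5.
Prototype=Sun: (Fri,Sat,Wed,Thu,Mon,Tue) (Fri,Sat,Thu,Wed,Mon,Tue) (Sat,Thu,Fri,Wed,Mon,Tue) (Sat,Fri,Wed,Thu,Mon,Tue) (Sat,Fri,Thu,Wed,Mon,Tue) — 5.
Summing: 4 + 4 + 4 + 5 + 5 = 22.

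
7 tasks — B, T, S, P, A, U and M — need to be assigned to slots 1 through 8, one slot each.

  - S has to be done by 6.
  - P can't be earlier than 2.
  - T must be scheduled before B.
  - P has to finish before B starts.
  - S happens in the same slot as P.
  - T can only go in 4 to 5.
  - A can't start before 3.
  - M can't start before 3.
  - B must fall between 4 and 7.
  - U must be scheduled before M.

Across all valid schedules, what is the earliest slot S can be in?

S must be in the same slot as P, which can't be before 2, so S is at least 2; S's own window allows nothing later than 6.
S at 2 is achievable: B in 5; S in 2; T in 4; P in 2; A in 3; U in 1; M in 3.

2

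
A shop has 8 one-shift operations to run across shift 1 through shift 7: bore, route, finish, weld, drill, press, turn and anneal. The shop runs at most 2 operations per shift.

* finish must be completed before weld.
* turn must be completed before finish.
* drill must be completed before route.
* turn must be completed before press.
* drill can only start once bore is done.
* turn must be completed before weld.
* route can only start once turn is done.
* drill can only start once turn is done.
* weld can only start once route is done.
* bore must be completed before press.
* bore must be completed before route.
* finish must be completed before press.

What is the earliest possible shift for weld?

shift 4

Precedence pushes weld to at least shift 4.
weld at shift 4 is achievable: drill in shift 2; anneal in shift 4; bore in shift 1; route in shift 3; turn in shift 1; press in shift 3; weld in shift 4; finish in shift 2.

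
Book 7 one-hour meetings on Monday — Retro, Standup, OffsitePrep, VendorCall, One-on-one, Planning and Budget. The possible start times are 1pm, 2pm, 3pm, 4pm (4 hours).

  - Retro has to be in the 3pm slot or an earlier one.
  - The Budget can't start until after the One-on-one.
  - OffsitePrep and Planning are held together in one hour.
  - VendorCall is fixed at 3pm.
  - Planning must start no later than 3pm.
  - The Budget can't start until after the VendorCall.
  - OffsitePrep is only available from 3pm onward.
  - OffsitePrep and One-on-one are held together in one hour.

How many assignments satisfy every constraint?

12

Splitting on Retro: it can be 1pm (4), 2pm (4), 3pm (4). Listing each branch's schedules as (Standup, OffsitePrep, VendorCall, One-on-one, Planning, Budget):
Retro=1pm: (1pm,3pm,3pm,3pm,3pm,4pm) (2pm,3pm,3pm,3pm,3pm,4pm) (3pm,3pm,3pm,3pm,3pm,4pm) (4pm,3pm,3pm,3pm,3pm,4pm) — 4.
Retro=2pm: (1pm,3pm,3pm,3pm,3pm,4pm) (2pm,3pm,3pm,3pm,3pm,4pm) (3pm,3pm,3pm,3pm,3pm,4pm) (4pm,3pm,3pm,3pm,3pm,4pm) — 4.
Retro=3pm: (1pm,3pm,3pm,3pm,3pm,4pm) (2pm,3pm,3pm,3pm,3pm,4pm) (3pm,3pm,3pm,3pm,3pm,4pm) (4pm,3pm,3pm,3pm,3pm,4pm) — 4.
Summing: 4 + 4 + 4 = 12.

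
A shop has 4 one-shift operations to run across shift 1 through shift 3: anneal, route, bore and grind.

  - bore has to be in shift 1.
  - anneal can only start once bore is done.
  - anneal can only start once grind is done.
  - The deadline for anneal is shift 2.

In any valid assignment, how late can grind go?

Downstream work caps grind at shift 1.
grind at shift 1 is achievable: grind -> shift 1; anneal -> shift 2; bore -> shift 1; route -> shift 1.

shift 1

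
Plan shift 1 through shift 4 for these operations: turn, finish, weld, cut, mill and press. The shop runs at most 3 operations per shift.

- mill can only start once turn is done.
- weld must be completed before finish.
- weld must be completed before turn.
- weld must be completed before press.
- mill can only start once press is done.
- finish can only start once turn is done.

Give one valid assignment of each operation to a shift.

cut in shift 1; mill in shift 3; press in shift 2; finish in shift 3; weld in shift 1; turn in shift 2

Checking: weld(shift 1) before press(shift 2); weld(shift 1) before finish(shift 3); turn(shift 2) before mill(shift 3); weld(shift 1) before turn(shift 2); press(shift 2) before mill(shift 3); turn(shift 2) before finish(shift 3); max 2 per shift (cap 3).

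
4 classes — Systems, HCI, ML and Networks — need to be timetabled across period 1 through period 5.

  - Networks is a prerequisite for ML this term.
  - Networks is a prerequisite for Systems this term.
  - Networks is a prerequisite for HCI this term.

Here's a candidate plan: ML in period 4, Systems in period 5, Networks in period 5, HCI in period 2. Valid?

No — it violates: Networks is a prerequisite for HCI this term

Networks is a prerequisite for Systems this term — violated.
Networks is a prerequisite for ML this term — violated.
Networks is a prerequisite for HCI this term — violated.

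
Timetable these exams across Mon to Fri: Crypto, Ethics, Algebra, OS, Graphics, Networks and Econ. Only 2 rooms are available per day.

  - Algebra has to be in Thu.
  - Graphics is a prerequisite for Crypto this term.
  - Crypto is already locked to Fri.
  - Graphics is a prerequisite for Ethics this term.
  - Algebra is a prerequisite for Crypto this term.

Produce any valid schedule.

Ethics=Tue, Networks=Tue, Graphics=Mon, Crypto=Fri, Algebra=Thu, Econ=Wed, OS=Mon

Checking: Algebra(Thu) before Crypto(Fri); Graphics(Mon) before Ethics(Tue); Graphics(Mon) before Crypto(Fri); Crypto=Fri in [Fri,Fri]; Algebra=Thu in [Thu,Thu]; max 2 per day (cap 2).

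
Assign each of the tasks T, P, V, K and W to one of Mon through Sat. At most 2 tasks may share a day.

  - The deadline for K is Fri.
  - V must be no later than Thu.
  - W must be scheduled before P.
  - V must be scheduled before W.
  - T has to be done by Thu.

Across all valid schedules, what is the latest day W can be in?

Fri

Precedence pushes W to at least Tue; downstream work caps W at Fri.
W at Fri is achievable: P=Sat; T=Mon; K=Tue; W=Fri; V=Mon.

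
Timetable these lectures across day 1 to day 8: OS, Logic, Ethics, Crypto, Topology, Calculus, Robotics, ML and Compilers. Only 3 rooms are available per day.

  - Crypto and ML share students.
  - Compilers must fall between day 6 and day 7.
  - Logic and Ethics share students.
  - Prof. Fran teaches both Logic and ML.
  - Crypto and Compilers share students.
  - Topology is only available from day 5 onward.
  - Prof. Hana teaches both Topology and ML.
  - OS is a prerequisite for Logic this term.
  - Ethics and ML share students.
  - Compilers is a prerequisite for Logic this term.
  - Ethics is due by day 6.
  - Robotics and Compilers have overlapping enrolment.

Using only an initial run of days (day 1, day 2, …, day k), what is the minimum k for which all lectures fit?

The precedence chain requires at least 2 distinct days.
With at most 3 per day and 9 lectures, at least 3 days are needed.
Propagating the time windows through the other constraints, Logic can't land before day 7, so the schedule must run through at least day 7.
7 works (last occupied day: day 7): for example Compilers in day 6, OS in day 1, Calculus in day 2, Topology in day 5, Robotics in day 2, Logic in day 7, Ethics in day 1, Crypto in day 1, ML in day 2.

7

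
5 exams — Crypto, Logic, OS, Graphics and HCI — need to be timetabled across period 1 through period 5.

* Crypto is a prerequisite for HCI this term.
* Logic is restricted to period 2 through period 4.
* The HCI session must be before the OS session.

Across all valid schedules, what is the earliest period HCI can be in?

Precedence pushes HCI to at least period 2; downstream work caps HCI at period 4.
HCI at period 2 is achievable: Logic in period 2; OS in period 3; Crypto in period 1; Graphics in period 1; HCI in period 2.

period 2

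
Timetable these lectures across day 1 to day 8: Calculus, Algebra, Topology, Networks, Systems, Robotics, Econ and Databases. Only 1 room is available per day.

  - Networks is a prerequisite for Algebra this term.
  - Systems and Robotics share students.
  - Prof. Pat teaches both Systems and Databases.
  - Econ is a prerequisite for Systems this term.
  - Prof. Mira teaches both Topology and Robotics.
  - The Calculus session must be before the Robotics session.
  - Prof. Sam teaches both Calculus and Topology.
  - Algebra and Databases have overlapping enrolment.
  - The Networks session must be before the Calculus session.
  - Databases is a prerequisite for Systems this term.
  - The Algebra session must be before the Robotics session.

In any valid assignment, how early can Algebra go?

Precedence pushes Algebra to at least day 2; downstream work caps Algebra at day 7.
Algebra at day 2 is achievable: Topology in day 8; Econ in day 4; Algebra in day 2; Calculus in day 3; Networks in day 1; Systems in day 6; Databases in day 5; Robotics in day 7.

day 2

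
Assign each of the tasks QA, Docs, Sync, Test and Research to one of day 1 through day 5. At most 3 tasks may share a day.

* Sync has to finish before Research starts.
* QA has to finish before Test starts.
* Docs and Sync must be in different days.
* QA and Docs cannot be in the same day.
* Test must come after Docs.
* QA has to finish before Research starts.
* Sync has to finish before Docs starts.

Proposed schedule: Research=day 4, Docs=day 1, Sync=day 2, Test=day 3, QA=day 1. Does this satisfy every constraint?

No — it violates: Sync has to finish before Docs starts

Sync has to finish before Docs starts — violated.
Test must come after Docs — holds.
Docs and Sync must be in different days — holds.
QA has to finish before Research starts — holds.
QA and Docs cannot be in the same day — violated.
QA has to finish before Test starts — holds.
Sync has to finish before Research starts — holds.
At most 3 tasks may share a day — holds.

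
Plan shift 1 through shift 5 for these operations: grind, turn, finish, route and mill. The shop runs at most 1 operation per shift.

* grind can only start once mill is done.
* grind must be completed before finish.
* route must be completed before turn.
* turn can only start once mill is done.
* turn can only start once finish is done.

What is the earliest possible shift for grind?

shift 2

Precedence pushes grind to at least shift 2; downstream work caps grind at shift 3.
grind at shift 2 is achievable: mill=shift 1; route=shift 4; turn=shift 5; grind=shift 2; finish=shift 3.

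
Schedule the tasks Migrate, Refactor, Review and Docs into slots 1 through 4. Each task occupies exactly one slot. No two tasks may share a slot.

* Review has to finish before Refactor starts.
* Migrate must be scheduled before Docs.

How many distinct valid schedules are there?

Splitting on Migrate: it can be 1 (3), 2 (2), 3 (1). Listing each branch's schedules as (Refactor, Review, Docs):
Migrate=1: (3,2,4) (4,2,3) (4,3,2) — 3.
Migrate=2: (3,1,4) (4,1,3) — 2.
Migrate=3: (2,1,4) — 1.
Summing: 3 + 2 + 1 = 6.

6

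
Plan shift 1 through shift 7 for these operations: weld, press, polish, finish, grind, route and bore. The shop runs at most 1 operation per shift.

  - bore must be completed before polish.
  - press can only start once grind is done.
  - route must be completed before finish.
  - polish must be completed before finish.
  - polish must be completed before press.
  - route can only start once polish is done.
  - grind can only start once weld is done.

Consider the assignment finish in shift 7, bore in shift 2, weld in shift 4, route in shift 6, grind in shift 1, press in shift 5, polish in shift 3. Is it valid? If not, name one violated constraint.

route can only start once polish is done — holds.
polish must be completed before press — holds.
press can only start once grind is done — holds.
grind can only start once weld is done — violated.
The shop runs at most 1 operation per shift — holds.
bore must be completed before polish — holds.
route must be completed before finish — holds.
polish must be completed before finish — holds.

No. grind can only start once weld is done is not satisfied.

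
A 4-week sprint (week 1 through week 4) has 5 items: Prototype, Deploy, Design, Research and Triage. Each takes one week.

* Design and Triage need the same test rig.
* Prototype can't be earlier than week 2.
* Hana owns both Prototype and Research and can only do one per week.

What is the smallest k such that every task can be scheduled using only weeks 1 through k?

2 weeks

Prototype can't be placed before week 2, so the schedule must run through at least week 2.
2 works (last occupied week: week 2): for example Prototype in week 2, Research in week 1, Design in week 1, Triage in week 2, Deploy in week 1.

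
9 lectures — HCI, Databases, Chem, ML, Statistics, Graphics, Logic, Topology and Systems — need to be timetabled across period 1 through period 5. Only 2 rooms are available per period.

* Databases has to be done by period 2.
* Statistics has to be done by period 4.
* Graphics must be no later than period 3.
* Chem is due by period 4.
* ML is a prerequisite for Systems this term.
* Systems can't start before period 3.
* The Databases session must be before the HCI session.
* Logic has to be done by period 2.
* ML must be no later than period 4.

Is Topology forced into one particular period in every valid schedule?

Topology can be period 1 (e.g. Logic -> period 2; Graphics -> period 3; Statistics -> period 4; HCI -> period 5; ML -> period 2; Databases -> period 1; Topology -> period 1; Systems -> period 3; Chem -> period 4) or period 2 (e.g. Databases -> period 1, Chem -> period 4, Graphics -> period 3, Systems -> period 3, Topology -> period 2, Statistics -> period 4, ML -> period 2, Logic -> period 1, HCI -> period 5).

No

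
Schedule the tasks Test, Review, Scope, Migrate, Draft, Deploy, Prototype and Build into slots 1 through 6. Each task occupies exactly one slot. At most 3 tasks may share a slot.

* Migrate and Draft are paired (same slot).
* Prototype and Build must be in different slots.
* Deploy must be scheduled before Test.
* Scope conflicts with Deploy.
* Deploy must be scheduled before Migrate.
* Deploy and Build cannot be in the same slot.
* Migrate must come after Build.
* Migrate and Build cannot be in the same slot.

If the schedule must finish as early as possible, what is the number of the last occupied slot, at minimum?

The precedence chain requires at least 2 distinct slots.
With at most 3 per slot and 8 tasks, at least 3 slots are needed.
3 works (last occupied slot: 3): for example Prototype in 1, Test in 2, Scope in 2, Migrate in 3, Draft in 3, Review in 1, Build in 2, Deploy in 1.

slot 3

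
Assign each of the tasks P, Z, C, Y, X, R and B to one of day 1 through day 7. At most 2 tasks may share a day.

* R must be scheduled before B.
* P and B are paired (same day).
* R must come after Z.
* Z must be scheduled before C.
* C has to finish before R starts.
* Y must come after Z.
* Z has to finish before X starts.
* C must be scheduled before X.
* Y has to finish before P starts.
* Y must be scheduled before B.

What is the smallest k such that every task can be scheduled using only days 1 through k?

4

The precedence chain requires at least 4 distinct days.
With at most 2 per day and 7 tasks, at least 4 days are needed.
4 works (last occupied day: day 4): for example C in day 2, R in day 3, Y in day 2, P in day 4, X in day 3, Z in day 1, B in day 4.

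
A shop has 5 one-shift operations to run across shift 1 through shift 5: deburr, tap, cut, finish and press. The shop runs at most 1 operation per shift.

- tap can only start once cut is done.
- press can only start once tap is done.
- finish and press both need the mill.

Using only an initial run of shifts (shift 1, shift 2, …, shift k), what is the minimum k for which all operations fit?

5 shifts

The precedence chain requires at least 3 distinct shifts.
With at most 1 per shift and 5 operations, at least 5 shifts are needed.
5 works (last occupied shift: shift 5): for example finish -> shift 5, deburr -> shift 4, cut -> shift 1, tap -> shift 2, press -> shift 3.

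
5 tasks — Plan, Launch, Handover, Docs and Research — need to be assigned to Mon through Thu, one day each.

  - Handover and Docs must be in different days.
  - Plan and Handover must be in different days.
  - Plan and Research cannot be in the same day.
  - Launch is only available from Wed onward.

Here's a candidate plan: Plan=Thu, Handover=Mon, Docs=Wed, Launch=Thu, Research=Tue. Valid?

Yes

Launch is only available from Wed onward — holds.
Plan and Handover must be in different days — holds.
Handover and Docs must be in different days — holds.
Plan and Research cannot be in the same day — holds.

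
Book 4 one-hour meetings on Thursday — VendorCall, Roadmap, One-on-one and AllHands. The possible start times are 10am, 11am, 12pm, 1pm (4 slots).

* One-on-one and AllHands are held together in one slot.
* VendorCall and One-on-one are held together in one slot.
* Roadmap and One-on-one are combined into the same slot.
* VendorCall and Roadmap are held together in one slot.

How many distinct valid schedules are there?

4

Enumerating: AllHands -> 10am; VendorCall -> 10am; One-on-one -> 10am; Roadmap -> 10am | AllHands=11am, Roadmap=11am, One-on-one=11am, VendorCall=11am | One-on-one -> 12pm; Roadmap -> 12pm; VendorCall -> 12pm; AllHands -> 12pm | Roadmap -> 1pm; VendorCall -> 1pm; One-on-one -> 1pm; AllHands -> 1pm.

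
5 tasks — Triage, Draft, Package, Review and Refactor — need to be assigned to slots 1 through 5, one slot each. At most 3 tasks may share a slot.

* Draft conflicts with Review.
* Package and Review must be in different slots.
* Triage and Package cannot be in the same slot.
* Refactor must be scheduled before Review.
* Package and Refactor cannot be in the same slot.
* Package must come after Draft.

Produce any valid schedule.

Refactor in 1, Review in 3, Package in 2, Triage in 1, Draft in 1

Checking: Draft(1) before Package(2); Refactor(1) before Review(3); Draft(1) != Review(3); Triage(1) != Package(2); Package(2) != Review(3); Package(2) != Refactor(1); max 3 per slot (cap 3).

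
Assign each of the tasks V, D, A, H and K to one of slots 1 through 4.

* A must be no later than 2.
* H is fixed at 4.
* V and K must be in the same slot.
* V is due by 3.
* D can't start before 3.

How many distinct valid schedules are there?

12

Splitting on V: it can be 1 (4), 2 (4), 3 (4). Listing each branch's schedules as (D, A, H, K):
V=1: (3,1,4,1) (3,2,4,1) (4,1,4,1) (4,2,4,1) — 4.
V=2: (3,1,4,2) (3,2,4,2) (4,1,4,2) (4,2,4,2) — 4.
V=3: (3,1,4,3) (3,2,4,3) (4,1,4,3) (4,2,4,3) — 4.
Summing: 4 + 4 + 4 = 12.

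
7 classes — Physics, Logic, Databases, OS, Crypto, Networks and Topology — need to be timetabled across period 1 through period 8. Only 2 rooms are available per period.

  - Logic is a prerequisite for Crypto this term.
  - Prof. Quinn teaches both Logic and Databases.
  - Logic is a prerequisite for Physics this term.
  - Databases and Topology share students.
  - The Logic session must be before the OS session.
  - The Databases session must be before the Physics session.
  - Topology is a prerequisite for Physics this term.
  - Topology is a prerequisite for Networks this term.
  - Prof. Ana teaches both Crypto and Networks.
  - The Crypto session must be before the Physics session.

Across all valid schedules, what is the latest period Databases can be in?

period 7

Downstream work caps Databases at period 7.
Databases at period 7 is achievable: Networks=period 3; Logic=period 1; Databases=period 7; OS=period 2; Topology=period 1; Physics=period 8; Crypto=period 2.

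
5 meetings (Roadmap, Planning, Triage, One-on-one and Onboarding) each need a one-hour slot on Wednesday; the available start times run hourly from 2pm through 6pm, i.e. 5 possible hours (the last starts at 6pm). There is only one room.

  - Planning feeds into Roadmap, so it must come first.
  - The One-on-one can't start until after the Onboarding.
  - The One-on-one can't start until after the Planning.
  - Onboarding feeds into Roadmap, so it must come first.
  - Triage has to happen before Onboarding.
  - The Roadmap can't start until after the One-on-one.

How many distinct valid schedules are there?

3

Enumerating: Onboarding -> 3pm; Triage -> 2pm; One-on-one -> 5pm; Roadmap -> 6pm; Planning -> 4pm | Roadmap=6pm, One-on-one=5pm, Triage=3pm, Planning=2pm, Onboarding=4pm | One-on-one -> 5pm; Onboarding -> 4pm; Roadmap -> 6pm; Triage -> 2pm; Planning -> 3pm.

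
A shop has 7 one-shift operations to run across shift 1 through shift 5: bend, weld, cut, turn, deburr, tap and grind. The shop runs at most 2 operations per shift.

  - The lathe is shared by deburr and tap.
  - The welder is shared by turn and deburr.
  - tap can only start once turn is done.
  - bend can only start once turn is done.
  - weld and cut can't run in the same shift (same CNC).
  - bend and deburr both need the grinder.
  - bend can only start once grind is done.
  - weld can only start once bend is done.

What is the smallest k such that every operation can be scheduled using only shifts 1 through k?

The precedence chain requires at least 3 distinct shifts.
With at most 2 per shift and 7 operations, at least 4 shifts are needed.
4 works (last occupied shift: shift 4): for example weld in shift 3; cut in shift 4; bend in shift 2; turn in shift 1; tap in shift 2; grind in shift 1; deburr in shift 3.

4 shifts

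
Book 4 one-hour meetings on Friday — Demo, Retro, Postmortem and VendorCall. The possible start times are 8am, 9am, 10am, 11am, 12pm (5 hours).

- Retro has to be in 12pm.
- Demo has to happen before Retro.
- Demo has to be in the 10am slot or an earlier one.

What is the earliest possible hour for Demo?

8am

Demo's own window allows nothing later than 10am.
Demo at 8am is achievable: VendorCall in 8am, Postmortem in 8am, Demo in 8am, Retro in 12pm.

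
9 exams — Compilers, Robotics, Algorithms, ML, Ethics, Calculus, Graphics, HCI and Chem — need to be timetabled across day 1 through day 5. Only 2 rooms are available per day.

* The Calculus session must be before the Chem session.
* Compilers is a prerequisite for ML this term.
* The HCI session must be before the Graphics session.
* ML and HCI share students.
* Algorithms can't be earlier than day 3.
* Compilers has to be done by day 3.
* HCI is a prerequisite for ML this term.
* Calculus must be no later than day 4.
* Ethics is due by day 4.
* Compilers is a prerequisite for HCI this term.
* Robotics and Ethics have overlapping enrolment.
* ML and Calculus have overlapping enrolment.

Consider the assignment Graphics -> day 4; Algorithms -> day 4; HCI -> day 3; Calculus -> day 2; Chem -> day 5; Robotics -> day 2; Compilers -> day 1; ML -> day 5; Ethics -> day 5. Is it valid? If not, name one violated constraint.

Algorithms can't be earlier than day 3 — holds.
Calculus must be no later than day 4 — holds.
ML and HCI share students — holds.
Only 2 rooms are available per day — violated.
ML and Calculus have overlapping enrolment — holds.
Compilers has to be done by day 3 — holds.
HCI is a prerequisite for ML this term — holds.
The HCI session must be before the Graphics session — holds.
The Calculus session must be before the Chem session — holds.
Robotics and Ethics have overlapping enrolment — holds.
Compilers is a prerequisite for HCI this term — holds.
Compilers is a prerequisite for ML this term — holds.
Ethics is due by day 4 — violated.

No — it violates: Ethics is due by day 4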